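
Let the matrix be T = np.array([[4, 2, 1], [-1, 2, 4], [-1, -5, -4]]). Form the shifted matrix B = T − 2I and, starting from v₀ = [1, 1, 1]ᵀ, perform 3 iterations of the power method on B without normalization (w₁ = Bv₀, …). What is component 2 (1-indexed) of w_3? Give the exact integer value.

B = T − 2I has rows (2, 2, 1); (-1, 0, 4); (-1, -5, -6)
w1 = Bv₀ = (5, 3, -12)
w2 = Bw1 = (4, -53, 52)
w3 = Bw2 = (-46, 204, -51)
Requested component of w3: 204

204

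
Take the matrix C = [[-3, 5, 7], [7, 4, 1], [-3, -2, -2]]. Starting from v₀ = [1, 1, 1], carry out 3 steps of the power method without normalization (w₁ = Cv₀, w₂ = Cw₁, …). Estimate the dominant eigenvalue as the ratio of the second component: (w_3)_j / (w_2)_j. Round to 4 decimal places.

w1 = Cv₀ = ((-3)·1 + 5·1 + 7·1; 7·1 + 4·1 + 1·1; (-3)·1 + (-2)·1 + (-2)·1) = (9, 12, -7)
w2 = Cw1 = ((-3)·9 + 5·12 + 7·(-7); 7·9 + 4·12 + 1·(-7); (-3)·9 + (-2)·12 + (-2)·(-7)) = (-16, 104, -37)
w3 = Cw2 = (309, 267, -86)
Ratio at component: 267 / 104 = 2.5673

2.5673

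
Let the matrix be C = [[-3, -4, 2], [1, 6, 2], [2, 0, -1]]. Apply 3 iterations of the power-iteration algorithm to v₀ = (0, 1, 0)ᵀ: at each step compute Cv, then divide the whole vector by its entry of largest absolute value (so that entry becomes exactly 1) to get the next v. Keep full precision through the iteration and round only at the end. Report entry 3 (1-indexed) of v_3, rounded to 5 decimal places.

-0.09756

Cv0 = (-4.000000, 6.000000, 0.000000); divide by 6.000000 → v1 = (-0.666667, 1.000000, 0.000000)
Cv1 = (-2.000000, 5.333333, -1.333333); divide by 5.333333 → v2 = (-0.375000, 1.000000, -0.250000)
Cv2 = (-3.375000, 5.125000, -0.500000); divide by 5.125000 → v3 = (-0.658537, 1.000000, -0.097561)
Requested entry of v3: -16/164 = -0.09756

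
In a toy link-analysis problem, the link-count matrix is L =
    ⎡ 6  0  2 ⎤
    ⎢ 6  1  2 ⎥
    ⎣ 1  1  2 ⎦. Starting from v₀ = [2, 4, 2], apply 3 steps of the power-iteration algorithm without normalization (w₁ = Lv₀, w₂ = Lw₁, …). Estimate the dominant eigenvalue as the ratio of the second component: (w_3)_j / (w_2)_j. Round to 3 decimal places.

w1 = Lv₀ = (6·2 + 0·4 + 2·2; 6·2 + 1·4 + 2·2; 1·2 + 1·4 + 2·2) = (16, 20, 10)
w2 = Lw1 = (6·16 + 0·20 + 2·10; 6·16 + 1·20 + 2·10; 1·16 + 1·20 + 2·10) = (116, 136, 56)
w3 = Lw2 = (808, 944, 364)
Ratio at component: 944 / 136 = 6.941

λ ≈ 6.941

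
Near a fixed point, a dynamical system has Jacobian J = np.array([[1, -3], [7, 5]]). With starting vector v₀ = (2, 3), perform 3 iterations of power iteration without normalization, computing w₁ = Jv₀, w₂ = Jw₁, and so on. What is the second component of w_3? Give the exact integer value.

w1 = Jv₀ = (1·2 + (-3)·3; 7·2 + 5·3) = (-7, 29)
w2 = Jw1 = (1·(-7) + (-3)·29; 7·(-7) + 5·29) = (-94, 96)
w3 = Jw2 = (-382, -178)
The requested component of w3 is -178.

-178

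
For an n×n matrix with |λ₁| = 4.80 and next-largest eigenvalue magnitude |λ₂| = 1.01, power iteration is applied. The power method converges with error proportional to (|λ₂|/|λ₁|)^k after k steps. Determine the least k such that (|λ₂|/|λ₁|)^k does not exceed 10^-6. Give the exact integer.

9

|λ₂/λ₁| = 1.01/4.80 = 0.21042
Need k ≥ ln(10^-6) / ln(0.21042) = -13.8155 / -1.5587 ≈ 8.864
Smallest integer k satisfying the bound: 9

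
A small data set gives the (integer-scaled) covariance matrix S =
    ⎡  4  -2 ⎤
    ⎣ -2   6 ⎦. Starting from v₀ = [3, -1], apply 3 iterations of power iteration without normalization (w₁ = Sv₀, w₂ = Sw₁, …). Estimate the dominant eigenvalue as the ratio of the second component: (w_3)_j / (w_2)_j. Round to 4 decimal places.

λ ≈ 7.6000

w1 = Sv₀ = (14, -12)
w2 = Sw1 = (80, -100)
w3 = Sw2 = (520, -760)
Ratio at component: -760 / -100 = 7.6000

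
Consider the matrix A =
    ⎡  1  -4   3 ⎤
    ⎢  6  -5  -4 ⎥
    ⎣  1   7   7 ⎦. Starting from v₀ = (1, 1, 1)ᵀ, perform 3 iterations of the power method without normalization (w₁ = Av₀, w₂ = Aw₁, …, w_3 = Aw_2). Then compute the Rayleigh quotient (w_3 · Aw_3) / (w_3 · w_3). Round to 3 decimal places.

w1 = Av₀ = (0, -3, 15)
w2 = Aw1 = (57, -45, 84)
w3 = Aw2 = (489, 231, 330)
Aw3 = (555, 459, 4416)
w3·Aw3 = 489·555 + 231·459 + 330·4416 = 1834704; w3·w3 = 489·489 + 231·231 + 330·330 = 401382
λ ≈ 1834704/401382 = 4.571

λ ≈ 4.571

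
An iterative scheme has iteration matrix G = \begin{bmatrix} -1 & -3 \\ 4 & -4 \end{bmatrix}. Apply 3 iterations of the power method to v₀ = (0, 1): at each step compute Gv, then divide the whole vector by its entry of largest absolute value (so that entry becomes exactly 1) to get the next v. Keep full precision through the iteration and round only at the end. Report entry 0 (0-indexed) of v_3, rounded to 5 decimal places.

Gv0 = (-3.000000, -4.000000); divide by -4.000000 → v1 = (0.750000, 1.000000)
Gv1 = (-3.750000, -1.000000); divide by -3.750000 → v2 = (1.000000, 0.266667)
Gv2 = (-1.800000, 2.933333); divide by 2.933333 → v3 = (-0.613636, 1.000000)
Requested entry of v3: -27/44 = -0.61364

-0.61364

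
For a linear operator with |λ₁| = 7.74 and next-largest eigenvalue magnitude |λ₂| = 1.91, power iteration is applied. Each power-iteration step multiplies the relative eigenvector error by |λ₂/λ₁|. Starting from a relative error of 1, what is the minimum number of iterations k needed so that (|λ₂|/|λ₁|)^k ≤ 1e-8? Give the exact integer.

14

|λ₂/λ₁| = 1.91/7.74 = 0.24677
Need k ≥ ln(1e-8) / ln(0.24677) = -18.4207 / -1.3993 ≈ 13.164
Smallest integer k satisfying the bound: 14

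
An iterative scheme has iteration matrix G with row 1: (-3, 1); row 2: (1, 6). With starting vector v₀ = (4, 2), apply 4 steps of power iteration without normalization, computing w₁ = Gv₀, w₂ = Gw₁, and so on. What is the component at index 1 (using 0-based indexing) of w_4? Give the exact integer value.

3320

w1 = Gv₀ = ((-3)·4 + 1·2; 1·4 + 6·2) = (-10, 16)
w2 = Gw1 = ((-3)·(-10) + 1·16; 1·(-10) + 6·16) = (46, 86)
w3 = Gw2 = (-52, 562)
w4 = Gw3 = (718, 3320)
The requested component of w4 is 3320.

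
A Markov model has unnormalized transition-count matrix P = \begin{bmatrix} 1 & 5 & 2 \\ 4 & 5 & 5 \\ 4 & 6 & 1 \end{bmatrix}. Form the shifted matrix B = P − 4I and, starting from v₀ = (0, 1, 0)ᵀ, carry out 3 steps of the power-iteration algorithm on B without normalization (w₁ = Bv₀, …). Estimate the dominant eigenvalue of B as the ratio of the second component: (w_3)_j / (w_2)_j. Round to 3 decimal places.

μ ≈ 1.941

B = P − 4I has rows (-3, 5, 2); (4, 1, 5); (4, 6, -3)
w1 = Bv₀ = (5, 1, 6)
w2 = Bw1 = (2, 51, 8)
w3 = Bw2 = (265, 99, 290)
Ratio: 99/51 = 1.941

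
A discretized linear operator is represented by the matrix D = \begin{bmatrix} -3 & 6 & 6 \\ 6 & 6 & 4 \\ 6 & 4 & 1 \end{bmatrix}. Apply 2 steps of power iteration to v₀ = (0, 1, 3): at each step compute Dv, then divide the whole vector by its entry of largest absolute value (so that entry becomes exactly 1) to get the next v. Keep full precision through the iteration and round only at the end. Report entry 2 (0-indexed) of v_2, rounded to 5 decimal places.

0.79643

Dv0 = (24.000000, 18.000000, 7.000000); divide by 24.000000 → v1 = (1.000000, 0.750000, 0.291667)
Dv1 = (3.250000, 11.666667, 9.291667); divide by 11.666667 → v2 = (0.278571, 1.000000, 0.796429)
Requested entry of v2: 223/280 = 0.79643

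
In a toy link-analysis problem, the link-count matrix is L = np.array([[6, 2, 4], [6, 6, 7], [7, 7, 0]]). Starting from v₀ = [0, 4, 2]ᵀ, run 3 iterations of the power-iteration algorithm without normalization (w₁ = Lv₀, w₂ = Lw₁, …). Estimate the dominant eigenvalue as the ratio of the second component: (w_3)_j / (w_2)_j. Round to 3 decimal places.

w1 = Lv₀ = (6·0 + 2·4 + 4·2; 6·0 + 6·4 + 7·2; 7·0 + 7·4 + 0·2) = (16, 38, 28)
w2 = Lw1 = (6·16 + 2·38 + 4·28; 6·16 + 6·38 + 7·28; 7·16 + 7·38 + 0·28) = (284, 520, 378)
w3 = Lw2 = (4256, 7470, 5628)
Ratio at component: 7470 / 520 = 14.365

λ ≈ 14.365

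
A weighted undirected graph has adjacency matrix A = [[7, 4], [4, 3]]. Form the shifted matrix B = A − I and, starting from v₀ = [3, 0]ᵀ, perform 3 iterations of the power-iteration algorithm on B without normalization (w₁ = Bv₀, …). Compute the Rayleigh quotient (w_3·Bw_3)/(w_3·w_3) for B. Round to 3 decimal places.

B = A − I has rows (6, 4); (4, 2)
w1 = Bv₀ = (18, 12)
w2 = Bw1 = (156, 96)
w3 = Bw2 = (1320, 816)
Bw3 = (11184, 6912)
w3·Bw3 = 20403072; w3·w3 = 2408256; μ ≈ 20403072/2408256 = 8.472

μ ≈ 8.472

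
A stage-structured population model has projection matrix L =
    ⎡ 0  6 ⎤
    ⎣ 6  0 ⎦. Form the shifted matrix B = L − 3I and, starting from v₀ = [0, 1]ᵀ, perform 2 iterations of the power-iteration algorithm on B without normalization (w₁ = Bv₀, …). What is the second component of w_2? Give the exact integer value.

B = L − 3I has rows (-3, 6); (6, -3)
w1 = Bv₀ = ((-3)·0 + 6·1; 6·0 + (-3)·1) = (6, -3)
w2 = Bw1 = ((-3)·6 + 6·(-3); 6·6 + (-3)·(-3)) = (-36, 45)
Requested component of w2: 45

45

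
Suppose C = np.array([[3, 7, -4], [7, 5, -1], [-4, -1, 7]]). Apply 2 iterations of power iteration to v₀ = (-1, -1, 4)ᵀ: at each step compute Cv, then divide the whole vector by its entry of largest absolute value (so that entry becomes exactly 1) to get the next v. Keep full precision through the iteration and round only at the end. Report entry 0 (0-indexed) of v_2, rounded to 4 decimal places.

-0.9174

Cv0 = (-26.00000, -16.00000, 33.00000); divide by 33.00000 → v1 = (-0.78788, -0.48485, 1.00000)
Cv1 = (-9.75758, -8.93939, 10.63636); divide by 10.63636 → v2 = (-0.91738, -0.84046, 1.00000)
Requested entry of v2: -322/351 = -0.9174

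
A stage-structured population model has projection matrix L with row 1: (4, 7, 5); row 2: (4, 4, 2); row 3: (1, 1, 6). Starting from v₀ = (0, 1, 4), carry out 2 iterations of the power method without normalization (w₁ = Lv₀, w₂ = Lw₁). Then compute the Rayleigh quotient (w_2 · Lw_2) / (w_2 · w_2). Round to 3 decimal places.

λ ≈ 11.087

w1 = Lv₀ = (27, 12, 25)
w2 = Lw1 = (317, 206, 189)
Lw2 = (3655, 2470, 1657)
w2·Lw2 = 317·3655 + 206·2470 + 189·1657 = 1980628; w2·w2 = 317·317 + 206·206 + 189·189 = 178646
λ ≈ 1980628/178646 = 11.087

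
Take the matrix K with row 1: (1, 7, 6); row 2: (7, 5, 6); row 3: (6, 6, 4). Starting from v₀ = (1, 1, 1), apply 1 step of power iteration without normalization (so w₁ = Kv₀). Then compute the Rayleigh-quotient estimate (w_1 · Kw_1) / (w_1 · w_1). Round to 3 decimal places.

w1 = Kv₀ = (14, 18, 16)
Kw1 = (236, 284, 256)
w1·Kw1 = 14·236 + 18·284 + 16·256 = 12512; w1·w1 = 14·14 + 18·18 + 16·16 = 776
λ ≈ 12512/776 = 16.124

λ ≈ 16.124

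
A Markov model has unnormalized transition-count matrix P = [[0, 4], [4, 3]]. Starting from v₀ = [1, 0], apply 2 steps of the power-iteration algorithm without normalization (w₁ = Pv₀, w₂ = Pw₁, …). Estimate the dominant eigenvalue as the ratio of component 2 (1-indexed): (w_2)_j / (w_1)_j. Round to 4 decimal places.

λ ≈ 3.0000

w1 = Pv₀ = (0, 4)
w2 = Pw1 = (16, 12)
Ratio at component: 12 / 4 = 3.0000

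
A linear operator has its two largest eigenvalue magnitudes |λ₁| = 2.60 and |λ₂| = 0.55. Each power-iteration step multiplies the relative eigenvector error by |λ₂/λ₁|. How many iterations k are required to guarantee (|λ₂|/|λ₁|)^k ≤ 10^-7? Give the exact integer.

|λ₂/λ₁| = 0.55/2.60 = 0.21154
Need k ≥ ln(10^-7) / ln(0.21154) = -16.1181 / -1.5533 ≈ 10.376
Smallest integer k satisfying the bound: 11

11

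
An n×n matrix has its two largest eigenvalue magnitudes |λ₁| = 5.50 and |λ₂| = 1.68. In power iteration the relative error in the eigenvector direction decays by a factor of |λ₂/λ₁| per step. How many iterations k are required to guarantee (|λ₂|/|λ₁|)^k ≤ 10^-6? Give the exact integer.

12

|λ₂/λ₁| = 1.68/5.50 = 0.30545
Need k ≥ ln(10^-6) / ln(0.30545) = -13.8155 / -1.1860 ≈ 11.649
Smallest integer k satisfying the bound: 12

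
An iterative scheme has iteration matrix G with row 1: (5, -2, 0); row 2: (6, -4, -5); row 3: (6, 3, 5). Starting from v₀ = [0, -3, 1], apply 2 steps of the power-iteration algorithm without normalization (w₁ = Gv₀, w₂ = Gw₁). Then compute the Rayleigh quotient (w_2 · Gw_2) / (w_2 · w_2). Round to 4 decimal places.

3.4292

w1 = Gv₀ = (5·0 + (-2)·(-3) + 0·1; 6·0 + (-4)·(-3) + (-5)·1; 6·0 + 3·(-3) + 5·1) = (6, 7, -4)
w2 = Gw1 = (5·6 + (-2)·7 + 0·(-4); 6·6 + (-4)·7 + (-5)·(-4); 6·6 + 3·7 + 5·(-4)) = (16, 28, 37)
Gw2 = (24, -201, 365)
w2·Gw2 = 16·24 + 28·(-201) + 37·365 = 8261; w2·w2 = 16·16 + 28·28 + 37·37 = 2409
λ ≈ 8261/2409 = 3.4292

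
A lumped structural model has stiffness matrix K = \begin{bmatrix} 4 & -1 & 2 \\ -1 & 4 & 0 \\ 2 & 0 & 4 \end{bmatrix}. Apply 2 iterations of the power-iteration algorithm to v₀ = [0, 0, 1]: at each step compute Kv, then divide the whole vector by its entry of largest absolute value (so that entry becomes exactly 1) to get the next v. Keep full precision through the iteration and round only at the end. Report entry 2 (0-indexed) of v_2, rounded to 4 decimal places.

Kv0 = (2.00000, 0.00000, 4.00000); divide by 4.00000 → v1 = (0.50000, 0.00000, 1.00000)
Kv1 = (4.00000, -0.50000, 5.00000); divide by 5.00000 → v2 = (0.80000, -0.10000, 1.00000)
Requested entry of v2: 20/20 = 1.0000

1.0000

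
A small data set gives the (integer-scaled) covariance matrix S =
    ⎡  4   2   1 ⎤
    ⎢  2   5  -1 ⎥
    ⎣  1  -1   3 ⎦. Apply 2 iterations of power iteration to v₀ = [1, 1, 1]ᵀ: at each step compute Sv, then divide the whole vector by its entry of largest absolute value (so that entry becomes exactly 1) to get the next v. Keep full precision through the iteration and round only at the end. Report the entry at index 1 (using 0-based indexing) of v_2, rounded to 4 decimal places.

0.9535

Sv0 = (7.00000, 6.00000, 3.00000); divide by 7.00000 → v1 = (1.00000, 0.85714, 0.42857)
Sv1 = (6.14286, 5.85714, 1.42857); divide by 6.14286 → v2 = (1.00000, 0.95349, 0.23256)
Requested entry of v2: 41/43 = 0.9535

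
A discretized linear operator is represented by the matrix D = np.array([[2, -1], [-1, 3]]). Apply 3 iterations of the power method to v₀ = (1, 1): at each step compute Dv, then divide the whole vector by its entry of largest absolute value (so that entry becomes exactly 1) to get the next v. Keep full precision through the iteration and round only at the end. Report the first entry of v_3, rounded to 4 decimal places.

-0.3333

Dv0 = (1.00000, 2.00000); divide by 2.00000 → v1 = (0.50000, 1.00000)
Dv1 = (0.00000, 2.50000); divide by 2.50000 → v2 = (0.00000, 1.00000)
Dv2 = (-1.00000, 3.00000); divide by 3.00000 → v3 = (-0.33333, 1.00000)
Requested entry of v3: -5/15 = -0.3333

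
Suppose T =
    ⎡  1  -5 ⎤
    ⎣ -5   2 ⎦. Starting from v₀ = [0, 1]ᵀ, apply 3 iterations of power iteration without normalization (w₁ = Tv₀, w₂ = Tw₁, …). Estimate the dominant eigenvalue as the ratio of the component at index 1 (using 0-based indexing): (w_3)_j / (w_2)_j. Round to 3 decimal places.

4.586

w1 = Tv₀ = (-5, 2)
w2 = Tw1 = (-15, 29)
w3 = Tw2 = (-160, 133)
Ratio at component: 133 / 29 = 4.586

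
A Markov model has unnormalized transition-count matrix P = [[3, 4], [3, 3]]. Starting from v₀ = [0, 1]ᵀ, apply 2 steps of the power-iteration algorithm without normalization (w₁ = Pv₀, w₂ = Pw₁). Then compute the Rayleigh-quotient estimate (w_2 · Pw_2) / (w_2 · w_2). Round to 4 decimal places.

λ ≈ 6.4690

w1 = Pv₀ = (4, 3)
w2 = Pw1 = (24, 21)
Pw2 = (156, 135)
w2·Pw2 = 24·156 + 21·135 = 6579; w2·w2 = 24·24 + 21·21 = 1017
λ ≈ 6579/1017 = 6.4690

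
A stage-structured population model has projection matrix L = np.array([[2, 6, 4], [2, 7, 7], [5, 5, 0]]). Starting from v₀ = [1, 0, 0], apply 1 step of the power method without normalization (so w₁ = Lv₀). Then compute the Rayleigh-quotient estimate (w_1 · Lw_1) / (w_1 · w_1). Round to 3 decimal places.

w1 = Lv₀ = (2, 2, 5)
Lw1 = (36, 53, 20)
w1·Lw1 = 2·36 + 2·53 + 5·20 = 278; w1·w1 = 2·2 + 2·2 + 5·5 = 33
λ ≈ 278/33 = 8.424

8.424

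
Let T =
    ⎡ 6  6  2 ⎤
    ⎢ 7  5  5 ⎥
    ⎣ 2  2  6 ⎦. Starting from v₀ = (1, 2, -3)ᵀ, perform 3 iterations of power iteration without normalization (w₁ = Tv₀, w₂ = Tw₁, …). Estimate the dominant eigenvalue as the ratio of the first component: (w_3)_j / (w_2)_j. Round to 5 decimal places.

w1 = Tv₀ = (12, 2, -12)
w2 = Tw1 = (60, 34, -44)
w3 = Tw2 = (476, 370, -76)
Ratio at component: 476 / 60 = 7.93333

7.93333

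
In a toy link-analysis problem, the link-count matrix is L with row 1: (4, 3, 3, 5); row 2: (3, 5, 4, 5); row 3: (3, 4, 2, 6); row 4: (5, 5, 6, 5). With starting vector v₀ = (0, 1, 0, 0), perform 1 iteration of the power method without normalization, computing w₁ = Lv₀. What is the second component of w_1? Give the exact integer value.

5

w1 = Lv₀ = (3, 5, 4, 5)
The requested component of w1 is 5.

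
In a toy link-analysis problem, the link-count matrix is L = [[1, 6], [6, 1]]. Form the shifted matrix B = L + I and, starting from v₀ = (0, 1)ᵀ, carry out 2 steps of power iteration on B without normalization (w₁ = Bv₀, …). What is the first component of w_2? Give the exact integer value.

24

B = L + I has rows (2, 6); (6, 2)
w1 = Bv₀ = (2·0 + 6·1; 6·0 + 2·1) = (6, 2)
w2 = Bw1 = (2·6 + 6·2; 6·6 + 2·2) = (24, 40)
Requested component of w2: 24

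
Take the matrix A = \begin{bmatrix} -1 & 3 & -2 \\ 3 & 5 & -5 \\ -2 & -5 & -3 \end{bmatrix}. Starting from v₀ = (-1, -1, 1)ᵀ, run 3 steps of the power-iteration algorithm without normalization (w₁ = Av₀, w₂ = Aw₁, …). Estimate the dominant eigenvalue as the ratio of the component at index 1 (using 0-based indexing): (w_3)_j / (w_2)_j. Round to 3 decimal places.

λ ≈ 9.474

w1 = Av₀ = ((-1)·(-1) + 3·(-1) + (-2)·1; 3·(-1) + 5·(-1) + (-5)·1; (-2)·(-1) + (-5)·(-1) + (-3)·1) = (-4, -13, 4)
w2 = Aw1 = ((-1)·(-4) + 3·(-13) + (-2)·4; 3·(-4) + 5·(-13) + (-5)·4; (-2)·(-4) + (-5)·(-13) + (-3)·4) = (-43, -97, 61)
w3 = Aw2 = (-370, -919, 388)
Ratio at component: -919 / -97 = 9.474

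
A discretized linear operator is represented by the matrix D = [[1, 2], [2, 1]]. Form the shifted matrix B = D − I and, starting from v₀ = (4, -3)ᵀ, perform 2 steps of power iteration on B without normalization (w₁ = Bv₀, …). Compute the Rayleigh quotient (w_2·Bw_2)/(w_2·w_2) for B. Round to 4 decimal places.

B = D − I has rows (0, 2); (2, 0)
w1 = Bv₀ = (0·4 + 2·(-3); 2·4 + 0·(-3)) = (-6, 8)
w2 = Bw1 = (0·(-6) + 2·8; 2·(-6) + 0·8) = (16, -12)
Bw2 = (-24, 32)
w2·Bw2 = -768; w2·w2 = 400; μ ≈ -768/400 = -1.9200

μ ≈ -1.9200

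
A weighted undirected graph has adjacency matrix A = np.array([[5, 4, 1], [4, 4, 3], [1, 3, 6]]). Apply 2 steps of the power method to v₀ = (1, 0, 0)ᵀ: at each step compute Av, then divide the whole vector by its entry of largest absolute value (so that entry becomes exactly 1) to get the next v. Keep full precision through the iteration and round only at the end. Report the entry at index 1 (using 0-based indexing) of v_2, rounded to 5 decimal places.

0.92857

Av0 = (5.000000, 4.000000, 1.000000); divide by 5.000000 → v1 = (1.000000, 0.800000, 0.200000)
Av1 = (8.400000, 7.800000, 4.600000); divide by 8.400000 → v2 = (1.000000, 0.928571, 0.547619)
Requested entry of v2: 39/42 = 0.92857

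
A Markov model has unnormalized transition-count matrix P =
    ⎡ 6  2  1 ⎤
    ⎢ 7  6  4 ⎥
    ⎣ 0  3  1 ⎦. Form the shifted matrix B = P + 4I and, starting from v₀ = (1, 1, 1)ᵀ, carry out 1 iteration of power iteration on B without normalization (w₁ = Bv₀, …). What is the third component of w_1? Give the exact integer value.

B = P + 4I has rows (10, 2, 1); (7, 10, 4); (0, 3, 5)
w1 = Bv₀ = (10·1 + 2·1 + 1·1; 7·1 + 10·1 + 4·1; 0·1 + 3·1 + 5·1) = (13, 21, 8)
Requested component of w1: 8

8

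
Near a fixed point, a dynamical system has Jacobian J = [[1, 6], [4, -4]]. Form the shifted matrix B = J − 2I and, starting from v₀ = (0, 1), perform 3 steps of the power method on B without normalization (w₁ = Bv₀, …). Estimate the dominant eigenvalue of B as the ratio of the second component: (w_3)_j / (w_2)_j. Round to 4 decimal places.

B = J − 2I has rows (-1, 6); (4, -6)
w1 = Bv₀ = (6, -6)
w2 = Bw1 = (-42, 60)
w3 = Bw2 = (402, -528)
Ratio: -528/60 = -8.8000

-8.8000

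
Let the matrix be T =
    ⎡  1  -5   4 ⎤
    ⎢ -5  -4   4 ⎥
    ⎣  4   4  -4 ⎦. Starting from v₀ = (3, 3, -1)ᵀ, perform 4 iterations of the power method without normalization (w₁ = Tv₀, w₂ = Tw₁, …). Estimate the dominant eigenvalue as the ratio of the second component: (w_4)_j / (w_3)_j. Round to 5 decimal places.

w1 = Tv₀ = (-16, -31, 28)
w2 = Tw1 = (251, 316, -300)
w3 = Tw2 = (-2529, -3719, 3468)
w4 = Tw3 = (29938, 41393, -38864)
Ratio at component: 41393 / -3719 = -11.13014

-11.13014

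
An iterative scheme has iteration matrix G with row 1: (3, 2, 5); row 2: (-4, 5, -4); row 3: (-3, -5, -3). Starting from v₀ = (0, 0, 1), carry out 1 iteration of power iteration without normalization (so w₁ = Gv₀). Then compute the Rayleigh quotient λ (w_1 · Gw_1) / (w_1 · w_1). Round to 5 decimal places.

0.60000

w1 = Gv₀ = (5, -4, -3)
Gw1 = (-8, -28, 14)
w1·Gw1 = 5·(-8) + (-4)·(-28) + (-3)·14 = 30; w1·w1 = 5·5 + (-4)·(-4) + (-3)·(-3) = 50
λ ≈ 30/50 = 0.60000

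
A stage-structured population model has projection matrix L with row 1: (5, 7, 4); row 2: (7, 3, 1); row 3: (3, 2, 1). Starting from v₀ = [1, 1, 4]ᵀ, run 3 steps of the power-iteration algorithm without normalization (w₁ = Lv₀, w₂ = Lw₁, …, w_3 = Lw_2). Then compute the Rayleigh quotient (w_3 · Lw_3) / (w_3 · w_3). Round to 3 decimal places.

w1 = Lv₀ = (5·1 + 7·1 + 4·4; 7·1 + 3·1 + 1·4; 3·1 + 2·1 + 1·4) = (28, 14, 9)
w2 = Lw1 = (5·28 + 7·14 + 4·9; 7·28 + 3·14 + 1·9; 3·28 + 2·14 + 1·9) = (274, 247, 121)
w3 = Lw2 = (3583, 2780, 1437)
Lw3 = (43123, 34858, 17746)
w3·Lw3 = 3583·43123 + 2780·34858 + 1437·17746 = 276915951; w3·w3 = 3583·3583 + 2780·2780 + 1437·1437 = 22631258
λ ≈ 276915951/22631258 = 12.236

12.236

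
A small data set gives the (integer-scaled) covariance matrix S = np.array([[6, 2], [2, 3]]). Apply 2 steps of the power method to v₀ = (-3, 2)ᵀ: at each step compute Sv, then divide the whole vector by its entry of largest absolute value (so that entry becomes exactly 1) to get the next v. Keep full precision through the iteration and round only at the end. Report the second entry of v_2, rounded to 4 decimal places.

0.3333

Sv0 = (-14.00000, 0.00000); divide by -14.00000 → v1 = (1.00000, 0.00000)
Sv1 = (6.00000, 2.00000); divide by 6.00000 → v2 = (1.00000, 0.33333)
Requested entry of v2: -28/-84 = 0.3333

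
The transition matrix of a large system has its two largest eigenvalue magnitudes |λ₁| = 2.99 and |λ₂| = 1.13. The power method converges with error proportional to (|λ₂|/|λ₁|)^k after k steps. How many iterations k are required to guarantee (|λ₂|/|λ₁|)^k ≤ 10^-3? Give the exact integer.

8

|λ₂/λ₁| = 1.13/2.99 = 0.37793
Need k ≥ ln(10^-3) / ln(0.37793) = -6.9078 / -0.9731 ≈ 7.099
Smallest integer k satisfying the bound: 8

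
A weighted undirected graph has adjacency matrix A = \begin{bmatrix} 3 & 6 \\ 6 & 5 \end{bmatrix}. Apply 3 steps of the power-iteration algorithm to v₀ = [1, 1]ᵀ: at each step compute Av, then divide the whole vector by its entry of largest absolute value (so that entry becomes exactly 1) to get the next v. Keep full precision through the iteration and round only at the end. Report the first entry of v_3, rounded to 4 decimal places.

0.8459

Av0 = (9.00000, 11.00000); divide by 11.00000 → v1 = (0.81818, 1.00000)
Av1 = (8.45455, 9.90909); divide by 9.90909 → v2 = (0.85321, 1.00000)
Av2 = (8.55963, 10.11927); divide by 10.11927 → v3 = (0.84587, 1.00000)
Requested entry of v3: 933/1103 = 0.8459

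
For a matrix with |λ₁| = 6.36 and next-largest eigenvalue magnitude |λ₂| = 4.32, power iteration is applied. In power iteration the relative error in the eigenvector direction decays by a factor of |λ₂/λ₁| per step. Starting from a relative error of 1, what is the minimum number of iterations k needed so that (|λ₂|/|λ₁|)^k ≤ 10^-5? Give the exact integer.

|λ₂/λ₁| = 4.32/6.36 = 0.67925
Need k ≥ ln(10^-5) / ln(0.67925) = -11.5129 / -0.3868 ≈ 29.767
Smallest integer k satisfying the bound: 30

30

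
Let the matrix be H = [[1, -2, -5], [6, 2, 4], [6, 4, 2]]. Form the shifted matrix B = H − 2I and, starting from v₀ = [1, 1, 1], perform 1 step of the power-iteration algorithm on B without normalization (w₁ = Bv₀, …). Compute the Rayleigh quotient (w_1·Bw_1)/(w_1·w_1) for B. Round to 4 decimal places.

B = H − 2I has rows (-1, -2, -5); (6, 0, 4); (6, 4, 0)
w1 = Bv₀ = (-8, 10, 10)
Bw1 = (-62, -8, -8)
w1·Bw1 = 336; w1·w1 = 264; μ ≈ 336/264 = 1.2727

1.2727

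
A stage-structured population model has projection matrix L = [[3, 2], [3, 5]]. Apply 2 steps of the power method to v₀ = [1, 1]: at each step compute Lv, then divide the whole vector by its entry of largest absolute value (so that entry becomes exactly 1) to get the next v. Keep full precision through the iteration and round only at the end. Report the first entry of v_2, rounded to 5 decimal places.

0.56364

Lv0 = (5.000000, 8.000000); divide by 8.000000 → v1 = (0.625000, 1.000000)
Lv1 = (3.875000, 6.875000); divide by 6.875000 → v2 = (0.563636, 1.000000)
Requested entry of v2: 31/55 = 0.56364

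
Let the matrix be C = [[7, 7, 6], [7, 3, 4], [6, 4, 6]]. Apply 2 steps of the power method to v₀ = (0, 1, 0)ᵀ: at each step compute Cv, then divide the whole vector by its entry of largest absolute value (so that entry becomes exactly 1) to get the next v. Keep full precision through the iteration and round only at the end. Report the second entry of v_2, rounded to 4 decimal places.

0.7872

Cv0 = (7.00000, 3.00000, 4.00000); divide by 7.00000 → v1 = (1.00000, 0.42857, 0.57143)
Cv1 = (13.42857, 10.57143, 11.14286); divide by 13.42857 → v2 = (1.00000, 0.78723, 0.82979)
Requested entry of v2: 74/94 = 0.7872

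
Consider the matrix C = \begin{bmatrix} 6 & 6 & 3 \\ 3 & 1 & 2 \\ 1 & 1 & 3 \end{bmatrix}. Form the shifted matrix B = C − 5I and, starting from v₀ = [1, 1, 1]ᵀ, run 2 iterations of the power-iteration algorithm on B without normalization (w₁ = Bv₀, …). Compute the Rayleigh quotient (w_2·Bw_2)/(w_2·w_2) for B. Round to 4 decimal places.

μ ≈ 2.4843

B = C − 5I has rows (1, 6, 3); (3, -4, 2); (1, 1, -2)
w1 = Bv₀ = (10, 1, 0)
w2 = Bw1 = (16, 26, 11)
Bw2 = (205, -34, 20)
w2·Bw2 = 2616; w2·w2 = 1053; μ ≈ 2616/1053 = 2.4843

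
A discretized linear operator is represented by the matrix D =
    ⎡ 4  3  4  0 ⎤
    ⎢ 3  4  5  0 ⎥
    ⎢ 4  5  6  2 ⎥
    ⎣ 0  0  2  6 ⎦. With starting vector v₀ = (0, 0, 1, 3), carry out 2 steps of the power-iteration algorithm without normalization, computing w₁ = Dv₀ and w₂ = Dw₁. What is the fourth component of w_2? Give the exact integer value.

144

w1 = Dv₀ = (4·0 + 3·0 + 4·1 + 0·3; 3·0 + 4·0 + 5·1 + 0·3; 4·0 + 5·0 + 6·1 + 2·3; 0·0 + 0·0 + 2·1 + 6·3) = (4, 5, 12, 20)
w2 = Dw1 = (4·4 + 3·5 + 4·12 + 0·20; 3·4 + 4·5 + 5·12 + 0·20; 4·4 + 5·5 + 6·12 + 2·20; 0·4 + 0·5 + 2·12 + 6·20) = (79, 92, 153, 144)
The requested component of w2 is 144.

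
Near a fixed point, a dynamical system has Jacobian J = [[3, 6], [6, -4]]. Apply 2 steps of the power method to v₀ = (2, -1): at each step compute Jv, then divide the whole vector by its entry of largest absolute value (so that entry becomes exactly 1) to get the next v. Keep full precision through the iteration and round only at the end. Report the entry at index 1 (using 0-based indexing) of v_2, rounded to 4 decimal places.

-0.6667

Jv0 = (0.00000, 16.00000); divide by 16.00000 → v1 = (0.00000, 1.00000)
Jv1 = (6.00000, -4.00000); divide by 6.00000 → v2 = (1.00000, -0.66667)
Requested entry of v2: -64/96 = -0.6667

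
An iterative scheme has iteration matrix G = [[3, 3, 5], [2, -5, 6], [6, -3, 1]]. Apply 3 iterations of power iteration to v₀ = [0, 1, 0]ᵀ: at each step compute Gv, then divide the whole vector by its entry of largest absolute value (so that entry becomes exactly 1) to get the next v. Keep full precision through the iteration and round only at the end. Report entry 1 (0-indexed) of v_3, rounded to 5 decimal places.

-0.54074

Gv0 = (3.000000, -5.000000, -3.000000); divide by -5.000000 → v1 = (-0.600000, 1.000000, 0.600000)
Gv1 = (4.200000, -2.600000, -6.000000); divide by -6.000000 → v2 = (-0.700000, 0.433333, 1.000000)
Gv2 = (4.200000, 2.433333, -4.500000); divide by -4.500000 → v3 = (-0.933333, -0.540741, 1.000000)
Requested entry of v3: 73/-135 = -0.54074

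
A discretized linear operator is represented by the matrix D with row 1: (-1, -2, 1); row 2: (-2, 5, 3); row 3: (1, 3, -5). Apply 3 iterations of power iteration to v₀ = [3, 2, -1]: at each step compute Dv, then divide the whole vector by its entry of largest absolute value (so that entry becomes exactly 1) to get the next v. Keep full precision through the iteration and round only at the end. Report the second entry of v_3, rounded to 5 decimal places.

0.08562

Dv0 = (-8.000000, 1.000000, 14.000000); divide by 14.000000 → v1 = (-0.571429, 0.071429, 1.000000)
Dv1 = (1.428571, 4.500000, -5.357143); divide by -5.357143 → v2 = (-0.266667, -0.840000, 1.000000)
Dv2 = (2.946667, -0.666667, -7.786667); divide by -7.786667 → v3 = (-0.378425, 0.085616, 1.000000)
Requested entry of v3: 50/584 = 0.08562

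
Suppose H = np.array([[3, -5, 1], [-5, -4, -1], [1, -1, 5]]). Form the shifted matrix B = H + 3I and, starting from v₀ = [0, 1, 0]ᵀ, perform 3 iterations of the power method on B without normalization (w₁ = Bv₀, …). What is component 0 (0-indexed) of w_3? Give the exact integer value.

B = H + 3I has rows (6, -5, 1); (-5, -1, -1); (1, -1, 8)
w1 = Bv₀ = (6·0 + (-5)·1 + 1·0; (-5)·0 + (-1)·1 + (-1)·0; 1·0 + (-1)·1 + 8·0) = (-5, -1, -1)
w2 = Bw1 = (6·(-5) + (-5)·(-1) + 1·(-1); (-5)·(-5) + (-1)·(-1) + (-1)·(-1); 1·(-5) + (-1)·(-1) + 8·(-1)) = (-26, 27, -12)
w3 = Bw2 = (-303, 115, -149)
Requested component of w3: -303

-303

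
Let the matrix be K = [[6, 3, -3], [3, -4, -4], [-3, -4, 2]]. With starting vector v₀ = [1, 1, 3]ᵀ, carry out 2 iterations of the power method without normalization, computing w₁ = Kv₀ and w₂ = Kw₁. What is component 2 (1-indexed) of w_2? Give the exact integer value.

56

w1 = Kv₀ = (0, -13, -1)
w2 = Kw1 = (-36, 56, 50)
The requested component of w2 is 56.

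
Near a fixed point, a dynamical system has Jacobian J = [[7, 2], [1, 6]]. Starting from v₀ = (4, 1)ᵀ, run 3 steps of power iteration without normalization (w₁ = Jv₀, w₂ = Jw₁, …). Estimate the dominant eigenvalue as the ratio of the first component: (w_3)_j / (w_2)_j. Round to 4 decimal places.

7.7826

w1 = Jv₀ = (7·4 + 2·1; 1·4 + 6·1) = (30, 10)
w2 = Jw1 = (7·30 + 2·10; 1·30 + 6·10) = (230, 90)
w3 = Jw2 = (1790, 770)
Ratio at component: 1790 / 230 = 7.7826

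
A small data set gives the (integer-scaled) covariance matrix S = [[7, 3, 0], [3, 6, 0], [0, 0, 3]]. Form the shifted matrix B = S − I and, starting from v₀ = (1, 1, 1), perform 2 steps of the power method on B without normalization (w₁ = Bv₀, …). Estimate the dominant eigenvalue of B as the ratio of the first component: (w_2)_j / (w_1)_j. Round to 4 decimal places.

B = S − I has rows (6, 3, 0); (3, 5, 0); (0, 0, 2)
w1 = Bv₀ = (6·1 + 3·1 + 0·1; 3·1 + 5·1 + 0·1; 0·1 + 0·1 + 2·1) = (9, 8, 2)
w2 = Bw1 = (6·9 + 3·8 + 0·2; 3·9 + 5·8 + 0·2; 0·9 + 0·8 + 2·2) = (78, 67, 4)
Ratio: 78/9 = 8.6667

μ ≈ 8.6667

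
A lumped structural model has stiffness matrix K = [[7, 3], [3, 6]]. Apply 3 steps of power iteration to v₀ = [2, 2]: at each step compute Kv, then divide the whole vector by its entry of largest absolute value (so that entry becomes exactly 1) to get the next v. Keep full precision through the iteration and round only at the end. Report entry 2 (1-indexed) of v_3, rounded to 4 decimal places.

Kv0 = (20.00000, 18.00000); divide by 20.00000 → v1 = (1.00000, 0.90000)
Kv1 = (9.70000, 8.40000); divide by 9.70000 → v2 = (1.00000, 0.86598)
Kv2 = (9.59794, 8.19588); divide by 9.59794 → v3 = (1.00000, 0.85392)
Requested entry of v3: 1590/1862 = 0.8539

0.8539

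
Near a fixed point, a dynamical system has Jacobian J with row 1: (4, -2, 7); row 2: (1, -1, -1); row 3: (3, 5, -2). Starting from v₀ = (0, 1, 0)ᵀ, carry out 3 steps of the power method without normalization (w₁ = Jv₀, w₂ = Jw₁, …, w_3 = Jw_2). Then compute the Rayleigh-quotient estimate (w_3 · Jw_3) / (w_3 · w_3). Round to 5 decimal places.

-1.26816

w1 = Jv₀ = (-2, -1, 5)
w2 = Jw1 = (29, -6, -21)
w3 = Jw2 = (-19, 56, 99)
Jw3 = (505, -174, 25)
w3·Jw3 = (-19)·505 + 56·(-174) + 99·25 = -16864; w3·w3 = (-19)·(-19) + 56·56 + 99·99 = 13298
λ ≈ -16864/13298 = -1.26816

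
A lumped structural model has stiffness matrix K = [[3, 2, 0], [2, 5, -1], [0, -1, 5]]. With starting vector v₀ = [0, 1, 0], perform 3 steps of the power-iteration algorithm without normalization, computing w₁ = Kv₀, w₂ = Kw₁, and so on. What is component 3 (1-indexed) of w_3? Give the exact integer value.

-80

w1 = Kv₀ = (3·0 + 2·1 + 0·0; 2·0 + 5·1 + (-1)·0; 0·0 + (-1)·1 + 5·0) = (2, 5, -1)
w2 = Kw1 = (3·2 + 2·5 + 0·(-1); 2·2 + 5·5 + (-1)·(-1); 0·2 + (-1)·5 + 5·(-1)) = (16, 30, -10)
w3 = Kw2 = (108, 192, -80)
The requested component of w3 is -80.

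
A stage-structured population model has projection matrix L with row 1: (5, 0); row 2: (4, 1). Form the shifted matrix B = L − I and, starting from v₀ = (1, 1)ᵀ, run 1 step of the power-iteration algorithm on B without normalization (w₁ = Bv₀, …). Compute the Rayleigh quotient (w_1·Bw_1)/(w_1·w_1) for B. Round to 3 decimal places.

B = L − I has rows (4, 0); (4, 0)
w1 = Bv₀ = (4, 4)
Bw1 = (16, 16)
w1·Bw1 = 128; w1·w1 = 32; μ ≈ 128/32 = 4.000

μ ≈ 4.000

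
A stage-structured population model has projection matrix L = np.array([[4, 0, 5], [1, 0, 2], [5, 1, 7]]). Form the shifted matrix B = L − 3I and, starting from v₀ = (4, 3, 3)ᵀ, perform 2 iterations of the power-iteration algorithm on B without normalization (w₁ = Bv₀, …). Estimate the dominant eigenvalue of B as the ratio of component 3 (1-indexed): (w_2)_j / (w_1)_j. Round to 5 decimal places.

B = L − 3I has rows (1, 0, 5); (1, -3, 2); (5, 1, 4)
w1 = Bv₀ = (1·4 + 0·3 + 5·3; 1·4 + (-3)·3 + 2·3; 5·4 + 1·3 + 4·3) = (19, 1, 35)
w2 = Bw1 = (1·19 + 0·1 + 5·35; 1·19 + (-3)·1 + 2·35; 5·19 + 1·1 + 4·35) = (194, 86, 236)
Ratio: 236/35 = 6.74286

μ ≈ 6.74286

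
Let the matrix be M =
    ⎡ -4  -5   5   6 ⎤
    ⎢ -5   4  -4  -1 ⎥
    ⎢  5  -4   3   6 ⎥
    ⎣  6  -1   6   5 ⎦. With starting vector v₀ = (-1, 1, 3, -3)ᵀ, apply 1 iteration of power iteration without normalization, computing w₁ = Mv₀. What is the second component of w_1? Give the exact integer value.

w1 = Mv₀ = ((-4)·(-1) + (-5)·1 + 5·3 + 6·(-3); (-5)·(-1) + 4·1 + (-4)·3 + (-1)·(-3); 5·(-1) + (-4)·1 + 3·3 + 6·(-3); 6·(-1) + (-1)·1 + 6·3 + 5·(-3)) = (-4, 0, -18, -4)
The requested component of w1 is 0.

0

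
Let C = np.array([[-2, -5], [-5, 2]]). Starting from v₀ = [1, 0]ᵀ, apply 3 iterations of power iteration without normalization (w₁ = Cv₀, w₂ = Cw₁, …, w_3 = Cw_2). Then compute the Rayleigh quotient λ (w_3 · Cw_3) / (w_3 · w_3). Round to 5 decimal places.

w1 = Cv₀ = ((-2)·1 + (-5)·0; (-5)·1 + 2·0) = (-2, -5)
w2 = Cw1 = ((-2)·(-2) + (-5)·(-5); (-5)·(-2) + 2·(-5)) = (29, 0)
w3 = Cw2 = (-58, -145)
Cw3 = (841, 0)
w3·Cw3 = (-58)·841 + (-145)·0 = -48778; w3·w3 = (-58)·(-58) + (-145)·(-145) = 24389
λ ≈ -48778/24389 = -2.00000

λ ≈ -2.00000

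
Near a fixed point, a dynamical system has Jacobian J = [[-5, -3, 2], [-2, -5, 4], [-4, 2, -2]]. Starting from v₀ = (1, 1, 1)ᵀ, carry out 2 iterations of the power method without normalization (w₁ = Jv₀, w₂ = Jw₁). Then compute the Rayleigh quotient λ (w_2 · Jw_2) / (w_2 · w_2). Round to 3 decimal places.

w1 = Jv₀ = (-6, -3, -4)
w2 = Jw1 = (31, 11, 26)
Jw2 = (-136, -13, -154)
w2·Jw2 = 31·(-136) + 11·(-13) + 26·(-154) = -8363; w2·w2 = 31·31 + 11·11 + 26·26 = 1758
λ ≈ -8363/1758 = -4.757

λ ≈ -4.757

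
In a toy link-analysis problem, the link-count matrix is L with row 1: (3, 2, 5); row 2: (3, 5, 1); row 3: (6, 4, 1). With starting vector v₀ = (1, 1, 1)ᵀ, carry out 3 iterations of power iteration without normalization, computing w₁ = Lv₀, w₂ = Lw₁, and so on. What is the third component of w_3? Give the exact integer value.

1069

w1 = Lv₀ = (10, 9, 11)
w2 = Lw1 = (103, 86, 107)
w3 = Lw2 = (1016, 846, 1069)
The requested component of w3 is 1069.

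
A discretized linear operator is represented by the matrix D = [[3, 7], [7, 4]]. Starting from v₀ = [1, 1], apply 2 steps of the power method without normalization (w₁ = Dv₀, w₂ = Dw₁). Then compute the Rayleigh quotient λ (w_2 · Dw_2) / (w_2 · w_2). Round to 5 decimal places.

w1 = Dv₀ = (10, 11)
w2 = Dw1 = (107, 114)
Dw2 = (1119, 1205)
w2·Dw2 = 107·1119 + 114·1205 = 257103; w2·w2 = 107·107 + 114·114 = 24445
λ ≈ 257103/24445 = 10.51761

λ ≈ 10.51761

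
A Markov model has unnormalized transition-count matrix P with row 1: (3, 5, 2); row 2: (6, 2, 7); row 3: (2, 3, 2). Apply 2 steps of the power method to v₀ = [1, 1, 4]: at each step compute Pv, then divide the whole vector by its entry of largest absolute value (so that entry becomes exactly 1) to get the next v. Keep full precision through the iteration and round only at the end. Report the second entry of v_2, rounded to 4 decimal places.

1.0000

Pv0 = (16.00000, 36.00000, 13.00000); divide by 36.00000 → v1 = (0.44444, 1.00000, 0.36111)
Pv1 = (7.05556, 7.19444, 4.61111); divide by 7.19444 → v2 = (0.98069, 1.00000, 0.64093)
Requested entry of v2: 259/259 = 1.0000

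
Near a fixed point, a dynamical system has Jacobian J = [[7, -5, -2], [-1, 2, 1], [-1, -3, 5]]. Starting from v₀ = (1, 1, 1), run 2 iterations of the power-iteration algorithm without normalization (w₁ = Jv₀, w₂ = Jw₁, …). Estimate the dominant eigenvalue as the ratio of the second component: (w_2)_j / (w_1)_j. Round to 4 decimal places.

w1 = Jv₀ = (7·1 + (-5)·1 + (-2)·1; (-1)·1 + 2·1 + 1·1; (-1)·1 + (-3)·1 + 5·1) = (0, 2, 1)
w2 = Jw1 = (7·0 + (-5)·2 + (-2)·1; (-1)·0 + 2·2 + 1·1; (-1)·0 + (-3)·2 + 5·1) = (-12, 5, -1)
Ratio at component: 5 / 2 = 2.5000

λ ≈ 2.5000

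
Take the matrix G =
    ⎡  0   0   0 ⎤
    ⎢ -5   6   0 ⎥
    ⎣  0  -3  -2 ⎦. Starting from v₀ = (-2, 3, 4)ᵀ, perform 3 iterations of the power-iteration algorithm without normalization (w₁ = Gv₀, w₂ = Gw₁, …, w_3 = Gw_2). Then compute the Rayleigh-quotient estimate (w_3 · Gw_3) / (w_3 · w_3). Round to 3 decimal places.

λ ≈ 5.929

w1 = Gv₀ = (0·(-2) + 0·3 + 0·4; (-5)·(-2) + 6·3 + 0·4; 0·(-2) + (-3)·3 + (-2)·4) = (0, 28, -17)
w2 = Gw1 = (0·0 + 0·28 + 0·(-17); (-5)·0 + 6·28 + 0·(-17); 0·0 + (-3)·28 + (-2)·(-17)) = (0, 168, -50)
w3 = Gw2 = (0, 1008, -404)
Gw3 = (0, 6048, -2216)
w3·Gw3 = 0·0 + 1008·6048 + (-404)·(-2216) = 6991648; w3·w3 = 0·0 + 1008·1008 + (-404)·(-404) = 1179280
λ ≈ 6991648/1179280 = 5.929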